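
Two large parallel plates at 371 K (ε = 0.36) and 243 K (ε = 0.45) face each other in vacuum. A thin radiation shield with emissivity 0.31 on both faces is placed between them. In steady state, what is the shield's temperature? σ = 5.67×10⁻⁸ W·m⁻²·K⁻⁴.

T_s ≈ 322 K

In steady state the net flux on the hot side equals that on the cold side.
σ(T₁⁴−T_s⁴)/D₁ = σ(T_s⁴−T₂⁴)/D₂, with D₁ = 1/ε₁+1/ε_s−1 = 5.004, D₂ = 1/ε_s+1/ε₂−1 = 4.448.
Solve for T_s⁴: T_s⁴ = (D₂·T₁⁴ + D₁·T₂⁴)/(D₁+D₂) = 1.076×10¹⁰ K⁴.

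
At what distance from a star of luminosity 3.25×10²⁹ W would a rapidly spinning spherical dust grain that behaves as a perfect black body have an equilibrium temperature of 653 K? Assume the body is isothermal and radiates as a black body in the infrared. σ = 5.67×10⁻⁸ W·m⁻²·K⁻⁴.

For an isothermal black-emitting sphere, (1−a)S·πr² = σ·4πr²·T⁴ ⇒ S = 4σT⁴/(1−a).
S = 4·5.67×10⁻⁸·(653)⁴/1.00 = 41240 W/m².
Flux falls as S = L/(4πd²), so d = √(L/(4πS)) = √(3.25×10²⁹/(4π·41240)).

d ≈ 7.92×10¹¹ m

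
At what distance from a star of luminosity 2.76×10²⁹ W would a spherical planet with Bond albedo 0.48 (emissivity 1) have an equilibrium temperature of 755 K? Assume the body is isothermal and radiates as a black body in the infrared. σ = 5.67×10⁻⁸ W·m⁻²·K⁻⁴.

d ≈ 3.94×10¹¹ m

For an isothermal black-emitting sphere, (1−a)S·πr² = σ·4πr²·T⁴ ⇒ S = 4σT⁴/(1−a).
S = 4·5.67×10⁻⁸·(755)⁴/0.520 = 1.417×10⁵ W/m².
Flux falls as S = L/(4πd²), so d = √(L/(4πS)) = √(2.76×10²⁹/(4π·1.417×10⁵)).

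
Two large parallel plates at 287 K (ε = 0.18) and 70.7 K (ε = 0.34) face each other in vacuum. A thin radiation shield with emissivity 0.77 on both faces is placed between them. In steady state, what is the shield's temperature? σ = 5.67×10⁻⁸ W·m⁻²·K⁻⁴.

In steady state the net flux on the hot side equals that on the cold side.
σ(T₁⁴−T_s⁴)/D₁ = σ(T_s⁴−T₂⁴)/D₂, with D₁ = 1/ε₁+1/ε_s−1 = 5.854, D₂ = 1/ε_s+1/ε₂−1 = 3.240.
Solve for T_s⁴: T_s⁴ = (D₂·T₁⁴ + D₁·T₂⁴)/(D₁+D₂) = 2.433×10⁹ K⁴.

T_s ≈ 222 K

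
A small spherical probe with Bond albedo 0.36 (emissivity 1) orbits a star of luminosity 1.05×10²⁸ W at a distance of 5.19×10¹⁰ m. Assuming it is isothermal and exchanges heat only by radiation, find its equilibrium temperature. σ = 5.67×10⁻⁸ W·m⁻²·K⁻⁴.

T ≈ 967 K

First find the stellar flux at distance d: S = L/(4πd²) = 1.05×10²⁸/(4π·(5.19×10¹⁰)²) = 3.102×10⁵ W/m².
For an isothermal sphere, absorbed (1−a)S·πr² = emitted σ·4πr²·T⁴, so T⁴ = (1−a)S/(4σ).
T⁴ = 0.640·3.102×10⁵/(4·5.67×10⁻⁸) = 8.753×10¹¹ K⁴.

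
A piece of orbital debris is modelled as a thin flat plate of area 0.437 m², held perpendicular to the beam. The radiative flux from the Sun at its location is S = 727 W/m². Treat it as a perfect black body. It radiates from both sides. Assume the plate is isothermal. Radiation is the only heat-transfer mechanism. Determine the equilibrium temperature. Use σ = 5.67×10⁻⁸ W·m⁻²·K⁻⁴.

T ≈ 283 K

At equilibrium, absorbed power = emitted power.
Absorbing cross-section = A = 0.4370 m²; emitting surface = 2A = 0.8740 m² (ratio 2).
S·A_cross = εσ·A_surf·T⁴  ⇒  T⁴ = S/(2σ).
T⁴ = 1.00·727/(2·5.67×10⁻⁸) = 6.411×10⁹ K⁴.
T = (6.411×10⁹)^(1/4).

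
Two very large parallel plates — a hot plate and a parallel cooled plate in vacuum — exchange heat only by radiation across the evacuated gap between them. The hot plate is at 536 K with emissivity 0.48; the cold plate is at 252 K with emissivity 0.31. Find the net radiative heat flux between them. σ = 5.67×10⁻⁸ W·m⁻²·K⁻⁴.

For two infinite grey parallel plates, q = σ(T₁⁴ − T₂⁴)/(1/ε₁ + 1/ε₂ − 1).
T₁⁴ − T₂⁴ = 8.254×10¹⁰ − 4.033×10⁹ = 7.851×10¹⁰ K⁴.
1/ε₁ + 1/ε₂ − 1 = 2.083 + 3.226 − 1 = 4.309.
q = 5.67×10⁻⁸ × 7.851×10¹⁰ / 4.309.

q ≈ 1030 W/m²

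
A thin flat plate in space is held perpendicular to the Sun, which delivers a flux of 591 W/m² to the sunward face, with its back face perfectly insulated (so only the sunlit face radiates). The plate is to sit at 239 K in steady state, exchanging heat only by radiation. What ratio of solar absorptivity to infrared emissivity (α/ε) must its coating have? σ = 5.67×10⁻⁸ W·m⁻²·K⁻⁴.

Balance: αS·A = εσ·1A·T⁴ ⇒ α/ε = σT⁴/S.
α/ε = 5.67×10⁻⁸·(239)⁴/591 = 5.67×10⁻⁸·3.263×10⁹/591.

α/ε ≈ 0.313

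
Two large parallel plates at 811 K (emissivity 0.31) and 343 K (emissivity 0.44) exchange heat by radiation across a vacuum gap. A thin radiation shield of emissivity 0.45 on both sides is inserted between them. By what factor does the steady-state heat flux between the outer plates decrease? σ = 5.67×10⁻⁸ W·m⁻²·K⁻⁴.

factor ≈ 1.77

Without shield: q₀ = σΔ(T⁴)/(1/ε₁+1/ε₂−1) with denominator 4.499.
With shield the two gaps are in series; the resistances add: (1/ε₁+1/ε_s−1)+(1/ε_s+1/ε₂−1) = 4.448+3.495 = 7.943.
Heat-flux ratio q₀/q = 7.943/4.499.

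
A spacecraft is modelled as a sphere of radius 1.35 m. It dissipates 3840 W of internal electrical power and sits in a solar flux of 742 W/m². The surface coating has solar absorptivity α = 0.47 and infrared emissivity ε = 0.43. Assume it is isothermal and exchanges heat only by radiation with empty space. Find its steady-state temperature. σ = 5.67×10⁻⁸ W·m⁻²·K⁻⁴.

T ≈ 320 K

At steady state, absorbed solar power + internal power = radiated power.
Absorbed: α·S·A_cross = 0.47·742·5.726 = 1997 W (cross-section πr²).
Total input = 1997 + 3840 = 5837 W.
Radiated: εσ·A_surf·T⁴ with A_surf = 4πr² = 22.90 m².
T⁴ = 5837/(0.43·5.67×10⁻⁸·22.90) = 1.045×10¹⁰ K⁴.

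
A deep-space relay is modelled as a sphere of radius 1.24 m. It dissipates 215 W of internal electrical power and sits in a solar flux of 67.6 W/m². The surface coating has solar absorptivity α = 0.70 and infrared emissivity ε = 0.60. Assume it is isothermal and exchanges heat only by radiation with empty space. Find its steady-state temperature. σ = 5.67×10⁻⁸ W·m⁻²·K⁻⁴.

At steady state, absorbed solar power + internal power = radiated power.
Absorbed: α·S·A_cross = 0.70·67.6·4.831 = 228.6 W (cross-section πr²).
Total input = 228.6 + 215 = 443.6 W.
Radiated: εσ·A_surf·T⁴ with A_surf = 4πr² = 19.32 m².
T⁴ = 443.6/(0.60·5.67×10⁻⁸·19.32) = 6.748×10⁸ K⁴.

T ≈ 161 K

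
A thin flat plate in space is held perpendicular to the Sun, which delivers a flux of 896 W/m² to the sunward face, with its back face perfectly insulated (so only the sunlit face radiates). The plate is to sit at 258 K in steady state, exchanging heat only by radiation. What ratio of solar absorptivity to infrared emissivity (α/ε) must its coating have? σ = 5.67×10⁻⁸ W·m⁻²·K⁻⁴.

Balance: αS·A = εσ·1A·T⁴ ⇒ α/ε = σT⁴/S.
α/ε = 5.67×10⁻⁸·(258)⁴/896 = 5.67×10⁻⁸·4.431×10⁹/896.

α/ε ≈ 0.280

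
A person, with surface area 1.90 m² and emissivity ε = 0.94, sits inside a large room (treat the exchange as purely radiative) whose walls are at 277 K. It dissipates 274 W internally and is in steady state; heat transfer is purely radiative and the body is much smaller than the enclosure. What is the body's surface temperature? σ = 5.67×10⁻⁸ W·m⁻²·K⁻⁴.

T ≈ 304 K

For a small grey body in a large enclosure, net radiated power = εσA(T⁴ − T_w⁴).
Steady state: P = εσA(T⁴ − T_w⁴) with A = 1.90 m².
T⁴ = P/(εσA) + T_w⁴ = 274/(0.94·5.67×10⁻⁸·1.900) + (277)⁴
    = 2.706×10⁹ + 5.887×10⁹ = 8.593×10⁹ K⁴.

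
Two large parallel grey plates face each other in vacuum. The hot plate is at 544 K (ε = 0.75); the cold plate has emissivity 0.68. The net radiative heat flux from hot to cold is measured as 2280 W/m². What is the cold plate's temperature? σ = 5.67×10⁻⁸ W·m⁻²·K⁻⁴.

q = σ(T₁⁴ − T₂⁴)/(1/ε₁ + 1/ε₂ − 1); denominator = 1.804.
T₂⁴ = T₁⁴ − q·(1/ε₁+1/ε₂−1)/σ = 8.758×10¹⁰ − 2280·1.804/5.67×10⁻⁸
    = 1.504×10¹⁰ K⁴.

T₂ ≈ 350 K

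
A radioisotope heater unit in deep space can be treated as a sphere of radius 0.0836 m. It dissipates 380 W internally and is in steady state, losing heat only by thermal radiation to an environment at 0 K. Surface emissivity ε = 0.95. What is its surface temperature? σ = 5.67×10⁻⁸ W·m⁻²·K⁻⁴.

T ≈ 532 K

Steady state: internal power = radiated power, P = εσA T⁴.
Radiating area A = 4πr² = 0.08783 m².
T⁴ = P/(εσA) = 380/(0.95·5.67×10⁻⁸·0.08783) = 8.033×10¹⁰ K⁴.
T = (8.033×10¹⁰)^(1/4).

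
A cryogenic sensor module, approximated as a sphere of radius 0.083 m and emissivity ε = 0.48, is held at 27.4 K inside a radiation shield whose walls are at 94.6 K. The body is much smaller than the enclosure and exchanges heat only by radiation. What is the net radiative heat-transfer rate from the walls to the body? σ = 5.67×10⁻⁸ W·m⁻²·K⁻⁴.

For a small grey body in a large enclosure: P_net = εσA(T_body⁴ − T_wall⁴).
A = 4πr² = 0.08657 m²; T_body⁴ − T_wall⁴ = 5.636×10⁵ − 8.009×10⁷ = -7.952×10⁷ K⁴.
|P_net| = 0.48·5.67×10⁻⁸·0.08657·7.952×10⁷.

P_net ≈ 0.187 W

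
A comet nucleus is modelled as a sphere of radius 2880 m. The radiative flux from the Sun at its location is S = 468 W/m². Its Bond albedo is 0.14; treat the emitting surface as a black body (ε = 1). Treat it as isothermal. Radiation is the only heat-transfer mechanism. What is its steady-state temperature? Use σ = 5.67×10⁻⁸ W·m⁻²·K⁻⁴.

T ≈ 205 K

At equilibrium, absorbed power = emitted power.
Absorbing cross-section = πr² = 2.606×10⁷ m²; emitting surface = 4πr² = 1.042×10⁸ m² (ratio 4).
(1−a)S·A_cross = εσ·A_surf·T⁴  ⇒  T⁴ = (1−a)S/(4σ).
T⁴ = 0.860·468/(4·5.67×10⁻⁸) = 1.775×10⁹ K⁴.
T = (1.775×10⁹)^(1/4).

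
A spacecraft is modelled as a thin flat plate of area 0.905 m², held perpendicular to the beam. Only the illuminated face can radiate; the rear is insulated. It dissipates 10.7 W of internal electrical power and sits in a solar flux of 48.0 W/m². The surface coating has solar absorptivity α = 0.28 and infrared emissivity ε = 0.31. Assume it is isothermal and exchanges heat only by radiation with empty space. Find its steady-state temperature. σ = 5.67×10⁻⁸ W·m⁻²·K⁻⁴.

At steady state, absorbed solar power + internal power = radiated power.
Absorbed: α·S·A_cross = 0.28·48.0·0.9050 = 12.16 W (cross-section A).
Total input = 12.16 + 10.7 = 22.86 W.
Radiated: εσ·A_surf·T⁴ with A_surf = A = 0.9050 m².
T⁴ = 22.86/(0.31·5.67×10⁻⁸·0.9050) = 1.437×10⁹ K⁴.

T ≈ 195 K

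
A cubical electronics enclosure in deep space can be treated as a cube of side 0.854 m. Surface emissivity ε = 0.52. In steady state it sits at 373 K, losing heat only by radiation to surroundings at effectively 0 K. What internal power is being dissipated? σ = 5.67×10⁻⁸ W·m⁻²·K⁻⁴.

P ≈ 2500 W

Steady state: P = εσA T⁴.
A = 6L² = 4.376 m²; T⁴ = (373)⁴ = 1.936×10¹⁰ K⁴.
P = 0.52 × 5.67×10⁻⁸ × 4.376 × 1.936×10¹⁰.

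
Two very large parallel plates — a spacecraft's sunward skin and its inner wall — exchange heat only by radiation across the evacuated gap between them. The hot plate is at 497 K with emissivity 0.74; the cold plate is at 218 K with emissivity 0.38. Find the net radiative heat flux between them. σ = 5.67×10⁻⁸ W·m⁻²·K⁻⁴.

For two infinite grey parallel plates, q = σ(T₁⁴ − T₂⁴)/(1/ε₁ + 1/ε₂ − 1).
T₁⁴ − T₂⁴ = 6.101×10¹⁰ − 2.259×10⁹ = 5.875×10¹⁰ K⁴.
1/ε₁ + 1/ε₂ − 1 = 1.351 + 2.632 − 1 = 2.983.
q = 5.67×10⁻⁸ × 5.875×10¹⁰ / 2.983.

q ≈ 1120 W/m²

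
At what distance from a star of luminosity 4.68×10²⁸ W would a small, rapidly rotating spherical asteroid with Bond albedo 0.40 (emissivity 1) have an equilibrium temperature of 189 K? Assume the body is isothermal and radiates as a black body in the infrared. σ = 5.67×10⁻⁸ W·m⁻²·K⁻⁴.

d ≈ 2.78×10¹² m

For an isothermal black-emitting sphere, (1−a)S·πr² = σ·4πr²·T⁴ ⇒ S = 4σT⁴/(1−a).
S = 4·5.67×10⁻⁸·(189)⁴/0.600 = 482.3 W/m².
Flux falls as S = L/(4πd²), so d = √(L/(4πS)) = √(4.68×10²⁸/(4π·482.3)).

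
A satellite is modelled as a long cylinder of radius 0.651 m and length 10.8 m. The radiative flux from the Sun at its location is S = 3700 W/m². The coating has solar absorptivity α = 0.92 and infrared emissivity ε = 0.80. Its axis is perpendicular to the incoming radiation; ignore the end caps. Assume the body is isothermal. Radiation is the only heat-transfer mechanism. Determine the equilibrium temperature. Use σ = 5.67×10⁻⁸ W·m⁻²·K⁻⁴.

At equilibrium, absorbed power = emitted power.
Absorbing cross-section = 2rL = 14.06 m²; emitting surface = 2πrL = 44.18 m² (ratio π).
αS·A_cross = εσ·A_surf·T⁴  ⇒  T⁴ = αS/(ε·πσ).
T⁴ = 0.920·3700/(0.80·π·5.67×10⁻⁸) = 2.389×10¹⁰ K⁴.
T = (2.389×10¹⁰)^(1/4).

T ≈ 393 K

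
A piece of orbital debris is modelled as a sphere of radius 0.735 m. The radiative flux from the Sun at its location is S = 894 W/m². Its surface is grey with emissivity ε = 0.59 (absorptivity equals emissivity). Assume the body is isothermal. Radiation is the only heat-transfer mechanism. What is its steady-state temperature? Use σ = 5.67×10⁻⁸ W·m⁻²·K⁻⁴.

At equilibrium, absorbed power = emitted power.
Absorbing cross-section = πr² = 1.697 m²; emitting surface = 4πr² = 6.789 m² (ratio 4).
εS·A_cross = εσ·A_surf·T⁴  ⇒  T⁴ = S/(4σ)   (ε cancels).
T⁴ = 894/(4·5.67×10⁻⁸) = 3.942×10⁹ K⁴.
T = (3.942×10⁹)^(1/4).

T ≈ 251 K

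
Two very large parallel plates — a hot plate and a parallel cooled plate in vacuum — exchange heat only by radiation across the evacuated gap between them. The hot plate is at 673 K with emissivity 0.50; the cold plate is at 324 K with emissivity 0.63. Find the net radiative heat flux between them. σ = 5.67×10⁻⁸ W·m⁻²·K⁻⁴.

For two infinite grey parallel plates, q = σ(T₁⁴ − T₂⁴)/(1/ε₁ + 1/ε₂ − 1).
T₁⁴ − T₂⁴ = 2.051×10¹¹ − 1.102×10¹⁰ = 1.941×10¹¹ K⁴.
1/ε₁ + 1/ε₂ − 1 = 2.000 + 1.587 − 1 = 2.587.
q = 5.67×10⁻⁸ × 1.941×10¹¹ / 2.587.

q ≈ 4250 W/m²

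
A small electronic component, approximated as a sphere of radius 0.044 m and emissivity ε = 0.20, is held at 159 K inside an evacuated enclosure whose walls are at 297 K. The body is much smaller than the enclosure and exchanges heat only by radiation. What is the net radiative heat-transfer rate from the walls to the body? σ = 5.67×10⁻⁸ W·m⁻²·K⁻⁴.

P_net ≈ 1.97 W

For a small grey body in a large enclosure: P_net = εσA(T_body⁴ − T_wall⁴).
A = 4πr² = 0.02433 m²; T_body⁴ − T_wall⁴ = 6.391×10⁸ − 7.781×10⁹ = -7.142×10⁹ K⁴.
|P_net| = 0.20·5.67×10⁻⁸·0.02433·7.142×10⁹.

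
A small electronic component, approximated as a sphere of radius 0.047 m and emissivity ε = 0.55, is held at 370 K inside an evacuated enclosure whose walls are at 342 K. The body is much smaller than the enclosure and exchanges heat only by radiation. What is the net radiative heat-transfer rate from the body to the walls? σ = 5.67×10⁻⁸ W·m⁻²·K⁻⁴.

For a small grey body in a large enclosure: P_net = εσA(T_body⁴ − T_wall⁴).
A = 4πr² = 0.02776 m²; T_body⁴ − T_wall⁴ = 1.874×10¹⁰ − 1.368×10¹⁰ = 5.061×10⁹ K⁴.
|P_net| = 0.55·5.67×10⁻⁸·0.02776·5.061×10⁹.

P_net ≈ 4.38 W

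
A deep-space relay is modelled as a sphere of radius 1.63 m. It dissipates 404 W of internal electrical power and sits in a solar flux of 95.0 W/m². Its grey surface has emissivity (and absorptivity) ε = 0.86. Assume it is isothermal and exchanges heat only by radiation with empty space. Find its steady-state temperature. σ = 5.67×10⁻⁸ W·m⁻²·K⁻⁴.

T ≈ 161 K

At steady state, absorbed solar power + internal power = radiated power.
Absorbed: α·S·A_cross = 0.86·95.0·8.347 = 681.9 W (cross-section πr²).
Total input = 681.9 + 404 = 1086 W.
Radiated: εσ·A_surf·T⁴ with A_surf = 4πr² = 33.39 m².
T⁴ = 1086/(0.86·5.67×10⁻⁸·33.39) = 6.670×10⁸ K⁴.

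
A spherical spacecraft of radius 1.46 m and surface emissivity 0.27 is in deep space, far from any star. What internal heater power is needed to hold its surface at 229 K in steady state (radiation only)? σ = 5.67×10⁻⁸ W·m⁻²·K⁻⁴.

P = εσ·4πr²·T⁴.
4πr² = 26.79 m²; T⁴ = 2.750×10⁹ K⁴.
P = 0.27·5.67×10⁻⁸·26.79·2.750×10⁹.

P ≈ 1130 W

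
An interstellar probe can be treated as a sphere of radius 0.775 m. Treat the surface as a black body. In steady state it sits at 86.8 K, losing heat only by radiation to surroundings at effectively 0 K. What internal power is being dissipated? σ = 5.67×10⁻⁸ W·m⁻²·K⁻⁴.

Steady state: P = εσA T⁴.
A = 4πr² = 7.548 m²; T⁴ = (86.8)⁴ = 5.676×10⁷ K⁴.
P = 1.0 × 5.67×10⁻⁸ × 7.548 × 5.676×10⁷.

P ≈ 24.3 W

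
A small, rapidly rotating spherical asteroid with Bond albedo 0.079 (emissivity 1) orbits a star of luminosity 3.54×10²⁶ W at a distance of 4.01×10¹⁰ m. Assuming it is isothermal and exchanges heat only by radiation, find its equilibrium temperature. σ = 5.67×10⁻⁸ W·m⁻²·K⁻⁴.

First find the stellar flux at distance d: S = L/(4πd²) = 3.54×10²⁶/(4π·(4.01×10¹⁰)²) = 17520 W/m².
For an isothermal sphere, absorbed (1−a)S·πr² = emitted σ·4πr²·T⁴, so T⁴ = (1−a)S/(4σ).
T⁴ = 0.921·17520/(4·5.67×10⁻⁸) = 7.114×10¹⁰ K⁴.

T ≈ 516 K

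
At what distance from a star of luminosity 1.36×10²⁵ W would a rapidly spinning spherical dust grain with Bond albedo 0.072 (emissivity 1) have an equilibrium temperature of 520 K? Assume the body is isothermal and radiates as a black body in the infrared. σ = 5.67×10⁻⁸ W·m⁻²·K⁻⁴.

d ≈ 7.78×10⁹ m

For an isothermal black-emitting sphere, (1−a)S·πr² = σ·4πr²·T⁴ ⇒ S = 4σT⁴/(1−a).
S = 4·5.67×10⁻⁸·(520)⁴/0.928 = 17870 W/m².
Flux falls as S = L/(4πd²), so d = √(L/(4πS)) = √(1.36×10²⁵/(4π·17870)).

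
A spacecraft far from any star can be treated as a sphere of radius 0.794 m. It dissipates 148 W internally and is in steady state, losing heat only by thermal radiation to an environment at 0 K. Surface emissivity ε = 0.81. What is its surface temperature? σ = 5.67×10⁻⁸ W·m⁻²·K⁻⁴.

Steady state: internal power = radiated power, P = εσA T⁴.
Radiating area A = 4πr² = 7.922 m².
T⁴ = P/(εσA) = 148/(0.81·5.67×10⁻⁸·7.922) = 4.068×10⁸ K⁴.
T = (4.068×10⁸)^(1/4).

T ≈ 142 K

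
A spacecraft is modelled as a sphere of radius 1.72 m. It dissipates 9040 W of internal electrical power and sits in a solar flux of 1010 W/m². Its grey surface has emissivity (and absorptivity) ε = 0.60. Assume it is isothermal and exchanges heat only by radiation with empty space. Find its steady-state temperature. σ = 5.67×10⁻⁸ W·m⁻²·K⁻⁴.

T ≈ 328 K

At steady state, absorbed solar power + internal power = radiated power.
Absorbed: α·S·A_cross = 0.60·1010·9.294 = 5632 W (cross-section πr²).
Total input = 5632 + 9040 = 14670 W.
Radiated: εσ·A_surf·T⁴ with A_surf = 4πr² = 37.18 m².
T⁴ = 14670/(0.60·5.67×10⁻⁸·37.18) = 1.160×10¹⁰ K⁴.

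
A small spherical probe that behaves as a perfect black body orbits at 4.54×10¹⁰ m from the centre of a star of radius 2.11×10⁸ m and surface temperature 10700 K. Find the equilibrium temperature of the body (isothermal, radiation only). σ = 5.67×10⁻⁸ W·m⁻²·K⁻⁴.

The star's surface emits σT_*⁴; at distance d the flux is S = σT_*⁴(R_*/d)².
S = 5.67×10⁻⁸·(10700)⁴·(2.11×10⁸/4.54×10¹⁰)² = 16050 W/m².
For an isothermal sphere T⁴ = (1−a)S/(4σ) = 7.078×10¹⁰ K⁴.

T ≈ 516 K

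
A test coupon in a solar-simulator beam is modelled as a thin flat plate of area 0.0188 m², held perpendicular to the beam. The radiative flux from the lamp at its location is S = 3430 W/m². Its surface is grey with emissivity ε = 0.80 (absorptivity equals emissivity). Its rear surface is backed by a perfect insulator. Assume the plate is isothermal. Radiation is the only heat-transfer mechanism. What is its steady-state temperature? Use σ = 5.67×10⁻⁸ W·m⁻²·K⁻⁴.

T ≈ 496 K

At equilibrium, absorbed power = emitted power.
Absorbing cross-section = A = 0.01880 m²; emitting surface = A = 0.01880 m² (ratio 1).
εS·A_cross = εσ·A_surf·T⁴  ⇒  T⁴ = S/(1σ)   (ε cancels).
T⁴ = 3430/(1·5.67×10⁻⁸) = 6.049×10¹⁰ K⁴.
T = (6.049×10¹⁰)^(1/4).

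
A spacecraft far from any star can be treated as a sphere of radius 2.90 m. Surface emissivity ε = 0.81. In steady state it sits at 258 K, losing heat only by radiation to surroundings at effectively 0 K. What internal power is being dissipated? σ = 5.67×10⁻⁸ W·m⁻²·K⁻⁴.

Steady state: P = εσA T⁴.
A = 4πr² = 105.7 m²; T⁴ = (258)⁴ = 4.431×10⁹ K⁴.
P = 0.81 × 5.67×10⁻⁸ × 105.7 × 4.431×10⁹.

P ≈ 21500 W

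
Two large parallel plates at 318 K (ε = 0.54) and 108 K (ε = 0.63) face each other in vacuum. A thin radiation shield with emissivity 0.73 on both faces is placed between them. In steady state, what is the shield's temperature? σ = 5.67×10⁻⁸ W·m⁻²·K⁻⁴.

In steady state the net flux on the hot side equals that on the cold side.
σ(T₁⁴−T_s⁴)/D₁ = σ(T_s⁴−T₂⁴)/D₂, with D₁ = 1/ε₁+1/ε_s−1 = 2.222, D₂ = 1/ε_s+1/ε₂−1 = 1.957.
Solve for T_s⁴: T_s⁴ = (D₂·T₁⁴ + D₁·T₂⁴)/(D₁+D₂) = 4.862×10⁹ K⁴.

T_s ≈ 264 K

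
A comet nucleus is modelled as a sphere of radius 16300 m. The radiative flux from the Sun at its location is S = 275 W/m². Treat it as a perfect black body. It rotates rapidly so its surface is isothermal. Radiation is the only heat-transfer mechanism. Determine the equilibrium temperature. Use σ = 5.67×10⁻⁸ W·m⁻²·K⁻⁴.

At equilibrium, absorbed power = emitted power.
Absorbing cross-section = πr² = 8.347×10⁸ m²; emitting surface = 4πr² = 3.339×10⁹ m² (ratio 4).
S·A_cross = εσ·A_surf·T⁴  ⇒  T⁴ = S/(4σ).
T⁴ = 1.00·275/(4·5.67×10⁻⁸) = 1.213×10⁹ K⁴.
T = (1.213×10⁹)^(1/4).

T ≈ 187 K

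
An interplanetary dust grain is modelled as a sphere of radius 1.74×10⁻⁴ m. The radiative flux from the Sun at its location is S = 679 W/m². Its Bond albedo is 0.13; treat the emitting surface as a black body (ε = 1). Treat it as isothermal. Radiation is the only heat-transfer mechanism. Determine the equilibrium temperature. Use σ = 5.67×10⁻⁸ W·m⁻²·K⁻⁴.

At equilibrium, absorbed power = emitted power.
Absorbing cross-section = πr² = 9.511×10⁻⁸ m²; emitting surface = 4πr² = 3.805×10⁻⁷ m² (ratio 4).
(1−a)S·A_cross = εσ·A_surf·T⁴  ⇒  T⁴ = (1−a)S/(4σ).
T⁴ = 0.870·679/(4·5.67×10⁻⁸) = 2.605×10⁹ K⁴.
T = (2.605×10⁹)^(1/4).

T ≈ 226 K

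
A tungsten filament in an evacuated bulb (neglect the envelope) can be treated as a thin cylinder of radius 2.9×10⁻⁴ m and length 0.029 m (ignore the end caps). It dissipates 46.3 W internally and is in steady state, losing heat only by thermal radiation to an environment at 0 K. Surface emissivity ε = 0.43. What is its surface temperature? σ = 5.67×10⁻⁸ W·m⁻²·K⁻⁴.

Steady state: internal power = radiated power, P = εσA T⁴.
Radiating area A = 2πrL = 5.284×10⁻⁵ m².
T⁴ = P/(εσA) = 46.3/(0.43·5.67×10⁻⁸·5.284×10⁻⁵) = 3.594×10¹³ K⁴.
T = (3.594×10¹³)^(1/4).

T ≈ 2450 K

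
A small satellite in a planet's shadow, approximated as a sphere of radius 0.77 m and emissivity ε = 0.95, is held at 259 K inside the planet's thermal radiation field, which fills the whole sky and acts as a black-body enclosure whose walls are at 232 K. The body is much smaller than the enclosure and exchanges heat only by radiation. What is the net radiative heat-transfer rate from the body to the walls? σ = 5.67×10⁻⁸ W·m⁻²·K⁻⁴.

P_net ≈ 643 W

For a small grey body in a large enclosure: P_net = εσA(T_body⁴ − T_wall⁴).
A = 4πr² = 7.451 m²; T_body⁴ − T_wall⁴ = 4.500×10⁹ − 2.897×10⁹ = 1.603×10⁹ K⁴.
|P_net| = 0.95·5.67×10⁻⁸·7.451·1.603×10⁹.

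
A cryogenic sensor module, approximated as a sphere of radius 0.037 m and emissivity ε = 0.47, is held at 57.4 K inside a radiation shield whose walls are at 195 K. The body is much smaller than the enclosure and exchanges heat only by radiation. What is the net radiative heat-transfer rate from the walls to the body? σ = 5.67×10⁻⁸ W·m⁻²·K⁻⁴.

P_net ≈ 0.658 W

For a small grey body in a large enclosure: P_net = εσA(T_body⁴ − T_wall⁴).
A = 4πr² = 0.01720 m²; T_body⁴ − T_wall⁴ = 1.086×10⁷ − 1.446×10⁹ = -1.435×10⁹ K⁴.
|P_net| = 0.47·5.67×10⁻⁸·0.01720·1.435×10⁹.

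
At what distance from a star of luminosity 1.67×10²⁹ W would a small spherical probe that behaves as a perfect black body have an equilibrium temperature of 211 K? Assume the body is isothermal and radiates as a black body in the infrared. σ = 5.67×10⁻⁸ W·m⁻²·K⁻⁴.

For an isothermal black-emitting sphere, (1−a)S·πr² = σ·4πr²·T⁴ ⇒ S = 4σT⁴/(1−a).
S = 4·5.67×10⁻⁸·(211)⁴/1.00 = 449.5 W/m².
Flux falls as S = L/(4πd²), so d = √(L/(4πS)) = √(1.67×10²⁹/(4π·449.5)).

d ≈ 5.44×10¹² m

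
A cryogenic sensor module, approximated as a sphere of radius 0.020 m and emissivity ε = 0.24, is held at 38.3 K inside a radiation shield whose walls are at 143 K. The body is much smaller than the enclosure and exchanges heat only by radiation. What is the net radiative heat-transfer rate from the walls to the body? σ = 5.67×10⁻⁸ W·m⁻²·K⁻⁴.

P_net ≈ 0.0285 W

For a small grey body in a large enclosure: P_net = εσA(T_body⁴ − T_wall⁴).
A = 4πr² = 0.005027 m²; T_body⁴ − T_wall⁴ = 2.152×10⁶ − 4.182×10⁸ = -4.160×10⁸ K⁴.
|P_net| = 0.24·5.67×10⁻⁸·0.005027·4.160×10⁸.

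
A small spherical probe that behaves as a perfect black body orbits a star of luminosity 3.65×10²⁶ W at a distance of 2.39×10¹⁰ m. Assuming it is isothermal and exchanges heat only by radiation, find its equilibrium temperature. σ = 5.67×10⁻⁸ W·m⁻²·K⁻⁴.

First find the stellar flux at distance d: S = L/(4πd²) = 3.65×10²⁶/(4π·(2.39×10¹⁰)²) = 50850 W/m².
For an isothermal sphere, absorbed (1−a)S·πr² = emitted σ·4πr²·T⁴, so T⁴ = (1−a)S/(4σ).
T⁴ = 1.00·50850/(4·5.67×10⁻⁸) = 2.242×10¹¹ K⁴.

T ≈ 688 K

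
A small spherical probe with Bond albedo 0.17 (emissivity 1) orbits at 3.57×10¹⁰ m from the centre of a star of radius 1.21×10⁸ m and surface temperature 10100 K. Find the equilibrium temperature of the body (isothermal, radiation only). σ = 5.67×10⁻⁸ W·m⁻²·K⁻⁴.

The star's surface emits σT_*⁴; at distance d the flux is S = σT_*⁴(R_*/d)².
S = 5.67×10⁻⁸·(10100)⁴·(1.21×10⁸/3.57×10¹⁰)² = 6778 W/m².
For an isothermal sphere T⁴ = (1−a)S/(4σ) = 2.480×10¹⁰ K⁴.

T ≈ 397 K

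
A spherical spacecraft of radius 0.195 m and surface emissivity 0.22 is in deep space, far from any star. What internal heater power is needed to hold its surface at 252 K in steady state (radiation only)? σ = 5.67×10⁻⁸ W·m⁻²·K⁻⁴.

P ≈ 24.0 W

P = εσ·4πr²·T⁴.
4πr² = 0.4778 m²; T⁴ = 4.033×10⁹ K⁴.
P = 0.22·5.67×10⁻⁸·0.4778·4.033×10⁹.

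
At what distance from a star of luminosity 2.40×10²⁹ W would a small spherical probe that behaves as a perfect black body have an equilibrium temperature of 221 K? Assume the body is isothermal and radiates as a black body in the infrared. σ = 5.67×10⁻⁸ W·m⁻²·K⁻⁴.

For an isothermal black-emitting sphere, (1−a)S·πr² = σ·4πr²·T⁴ ⇒ S = 4σT⁴/(1−a).
S = 4·5.67×10⁻⁸·(221)⁴/1.00 = 541.0 W/m².
Flux falls as S = L/(4πd²), so d = √(L/(4πS)) = √(2.40×10²⁹/(4π·541.0)).

d ≈ 5.94×10¹² m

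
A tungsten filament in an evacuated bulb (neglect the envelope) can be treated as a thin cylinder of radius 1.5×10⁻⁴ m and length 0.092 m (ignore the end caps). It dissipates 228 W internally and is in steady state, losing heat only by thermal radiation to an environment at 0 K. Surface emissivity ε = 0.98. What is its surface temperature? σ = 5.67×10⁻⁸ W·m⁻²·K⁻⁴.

Steady state: internal power = radiated power, P = εσA T⁴.
Radiating area A = 2πrL = 8.671×10⁻⁵ m².
T⁴ = P/(εσA) = 228/(0.98·5.67×10⁻⁸·8.671×10⁻⁵) = 4.732×10¹³ K⁴.
T = (4.732×10¹³)^(1/4).

T ≈ 2620 K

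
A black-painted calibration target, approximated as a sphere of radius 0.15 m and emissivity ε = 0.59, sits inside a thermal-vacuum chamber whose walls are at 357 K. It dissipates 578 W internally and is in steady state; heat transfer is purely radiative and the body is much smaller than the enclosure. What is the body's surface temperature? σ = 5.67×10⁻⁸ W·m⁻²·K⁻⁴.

T ≈ 527 K

For a small grey body in a large enclosure, net radiated power = εσA(T⁴ − T_w⁴).
Steady state: P = εσA(T⁴ − T_w⁴) with A = 4πr² = 0.2827 m².
T⁴ = P/(εσA) + T_w⁴ = 578/(0.59·5.67×10⁻⁸·0.2827) + (357)⁴
    = 6.111×10¹⁰ + 1.624×10¹⁰ = 7.735×10¹⁰ K⁴.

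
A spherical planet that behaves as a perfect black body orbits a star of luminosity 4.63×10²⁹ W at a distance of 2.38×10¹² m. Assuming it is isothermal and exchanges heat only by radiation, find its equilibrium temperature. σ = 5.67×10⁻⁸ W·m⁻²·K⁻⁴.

First find the stellar flux at distance d: S = L/(4πd²) = 4.63×10²⁹/(4π·(2.38×10¹²)²) = 6505 W/m².
For an isothermal sphere, absorbed (1−a)S·πr² = emitted σ·4πr²·T⁴, so T⁴ = (1−a)S/(4σ).
T⁴ = 1.00·6505/(4·5.67×10⁻⁸) = 2.868×10¹⁰ K⁴.

T ≈ 412 K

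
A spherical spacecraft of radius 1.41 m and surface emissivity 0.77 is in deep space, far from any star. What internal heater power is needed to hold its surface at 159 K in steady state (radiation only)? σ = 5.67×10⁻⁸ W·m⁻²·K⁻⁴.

P = εσ·4πr²·T⁴.
4πr² = 24.98 m²; T⁴ = 6.391×10⁸ K⁴.
P = 0.77·5.67×10⁻⁸·24.98·6.391×10⁸.

P ≈ 697 W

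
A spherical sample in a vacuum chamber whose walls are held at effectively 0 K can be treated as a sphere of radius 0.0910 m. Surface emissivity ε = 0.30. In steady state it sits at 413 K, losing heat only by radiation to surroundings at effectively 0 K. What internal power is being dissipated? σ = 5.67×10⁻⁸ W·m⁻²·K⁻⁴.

Steady state: P = εσA T⁴.
A = 4πr² = 0.1041 m²; T⁴ = (413)⁴ = 2.909×10¹⁰ K⁴.
P = 0.30 × 5.67×10⁻⁸ × 0.1041 × 2.909×10¹⁰.

P ≈ 51.5 W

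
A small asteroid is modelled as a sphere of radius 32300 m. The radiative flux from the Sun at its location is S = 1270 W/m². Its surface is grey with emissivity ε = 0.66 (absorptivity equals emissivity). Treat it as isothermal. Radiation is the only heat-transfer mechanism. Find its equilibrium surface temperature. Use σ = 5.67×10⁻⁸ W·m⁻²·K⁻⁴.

At equilibrium, absorbed power = emitted power.
Absorbing cross-section = πr² = 3.278×10⁹ m²; emitting surface = 4πr² = 1.311×10¹⁰ m² (ratio 4).
εS·A_cross = εσ·A_surf·T⁴  ⇒  T⁴ = S/(4σ)   (ε cancels).
T⁴ = 1270/(4·5.67×10⁻⁸) = 5.600×10⁹ K⁴.
T = (5.600×10⁹)^(1/4).

T ≈ 274 K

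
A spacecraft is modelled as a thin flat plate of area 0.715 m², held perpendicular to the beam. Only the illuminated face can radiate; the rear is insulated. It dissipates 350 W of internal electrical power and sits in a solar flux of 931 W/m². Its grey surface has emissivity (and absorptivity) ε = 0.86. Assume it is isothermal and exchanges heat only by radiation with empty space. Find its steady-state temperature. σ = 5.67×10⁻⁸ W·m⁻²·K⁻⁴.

At steady state, absorbed solar power + internal power = radiated power.
Absorbed: α·S·A_cross = 0.86·931·0.7150 = 572.5 W (cross-section A).
Total input = 572.5 + 350 = 922.5 W.
Radiated: εσ·A_surf·T⁴ with A_surf = A = 0.7150 m².
T⁴ = 922.5/(0.86·5.67×10⁻⁸·0.7150) = 2.646×10¹⁰ K⁴.

T ≈ 403 K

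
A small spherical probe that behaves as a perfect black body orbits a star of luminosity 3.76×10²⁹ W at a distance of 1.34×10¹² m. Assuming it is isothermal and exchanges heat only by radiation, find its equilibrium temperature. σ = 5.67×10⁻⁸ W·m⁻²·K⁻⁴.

First find the stellar flux at distance d: S = L/(4πd²) = 3.76×10²⁹/(4π·(1.34×10¹²)²) = 16660 W/m².
For an isothermal sphere, absorbed (1−a)S·πr² = emitted σ·4πr²·T⁴, so T⁴ = (1−a)S/(4σ).
T⁴ = 1.00·16660/(4·5.67×10⁻⁸) = 7.347×10¹⁰ K⁴.

T ≈ 521 K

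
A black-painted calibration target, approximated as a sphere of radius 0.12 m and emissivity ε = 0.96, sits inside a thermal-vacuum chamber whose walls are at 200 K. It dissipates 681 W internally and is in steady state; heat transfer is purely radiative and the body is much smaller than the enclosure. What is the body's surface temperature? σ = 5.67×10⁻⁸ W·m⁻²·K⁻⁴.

For a small grey body in a large enclosure, net radiated power = εσA(T⁴ − T_w⁴).
Steady state: P = εσA(T⁴ − T_w⁴) with A = 4πr² = 0.1810 m².
T⁴ = P/(εσA) + T_w⁴ = 681/(0.96·5.67×10⁻⁸·0.1810) + (200)⁴
    = 6.914×10¹⁰ + 1.600×10⁹ = 7.074×10¹⁰ K⁴.

T ≈ 516 K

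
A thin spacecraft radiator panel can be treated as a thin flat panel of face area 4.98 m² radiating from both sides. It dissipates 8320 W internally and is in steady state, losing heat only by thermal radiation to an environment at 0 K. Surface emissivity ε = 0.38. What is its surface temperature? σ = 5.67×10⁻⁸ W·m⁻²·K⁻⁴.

Steady state: internal power = radiated power, P = εσA T⁴.
Radiating area A = 2·4.98 = 9.960 m².
T⁴ = P/(εσA) = 8320/(0.38·5.67×10⁻⁸·9.960) = 3.877×10¹⁰ K⁴.
T = (3.877×10¹⁰)^(1/4).

T ≈ 444 K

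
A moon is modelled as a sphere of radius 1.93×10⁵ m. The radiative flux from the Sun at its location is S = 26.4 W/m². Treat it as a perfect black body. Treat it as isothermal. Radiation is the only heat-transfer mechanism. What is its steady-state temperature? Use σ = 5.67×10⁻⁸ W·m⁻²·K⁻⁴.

At equilibrium, absorbed power = emitted power.
Absorbing cross-section = πr² = 1.170×10¹¹ m²; emitting surface = 4πr² = 4.681×10¹¹ m² (ratio 4).
S·A_cross = εσ·A_surf·T⁴  ⇒  T⁴ = S/(4σ).
T⁴ = 1.00·26.4/(4·5.67×10⁻⁸) = 1.164×10⁸ K⁴.
T = (1.164×10⁸)^(1/4).

T ≈ 104 K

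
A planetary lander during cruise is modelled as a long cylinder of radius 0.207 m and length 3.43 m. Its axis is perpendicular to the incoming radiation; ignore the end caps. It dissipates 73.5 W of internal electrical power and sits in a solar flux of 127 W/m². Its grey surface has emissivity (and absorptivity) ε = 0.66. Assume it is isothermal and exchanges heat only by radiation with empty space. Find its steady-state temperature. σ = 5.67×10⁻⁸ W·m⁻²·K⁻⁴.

At steady state, absorbed solar power + internal power = radiated power.
Absorbed: α·S·A_cross = 0.66·127·1.420 = 119.0 W (cross-section 2rL).
Total input = 119.0 + 73.5 = 192.5 W.
Radiated: εσ·A_surf·T⁴ with A_surf = 2πrL = 4.461 m².
T⁴ = 192.5/(0.66·5.67×10⁻⁸·4.461) = 1.153×10⁹ K⁴.

T ≈ 184 K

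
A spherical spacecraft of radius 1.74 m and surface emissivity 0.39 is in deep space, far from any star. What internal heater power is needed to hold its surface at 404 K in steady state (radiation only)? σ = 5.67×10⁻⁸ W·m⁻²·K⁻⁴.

P ≈ 22400 W

P = εσ·4πr²·T⁴.
4πr² = 38.05 m²; T⁴ = 2.664×10¹⁰ K⁴.
P = 0.39·5.67×10⁻⁸·38.05·2.664×10¹⁰.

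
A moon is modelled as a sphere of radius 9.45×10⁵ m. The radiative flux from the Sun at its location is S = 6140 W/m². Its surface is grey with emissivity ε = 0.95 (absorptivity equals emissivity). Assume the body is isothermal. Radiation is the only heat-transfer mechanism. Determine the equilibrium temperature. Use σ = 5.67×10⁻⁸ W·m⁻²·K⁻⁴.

At equilibrium, absorbed power = emitted power.
Absorbing cross-section = πr² = 2.806×10¹² m²; emitting surface = 4πr² = 1.122×10¹³ m² (ratio 4).
εS·A_cross = εσ·A_surf·T⁴  ⇒  T⁴ = S/(4σ)   (ε cancels).
T⁴ = 6140/(4·5.67×10⁻⁸) = 2.707×10¹⁰ K⁴.
T = (2.707×10¹⁰)^(1/4).

T ≈ 406 K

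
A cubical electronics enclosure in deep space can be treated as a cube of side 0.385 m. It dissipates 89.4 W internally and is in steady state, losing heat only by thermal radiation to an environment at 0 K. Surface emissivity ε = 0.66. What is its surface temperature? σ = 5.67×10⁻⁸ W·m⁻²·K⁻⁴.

T ≈ 228 K

Steady state: internal power = radiated power, P = εσA T⁴.
Radiating area A = 6L² = 0.8894 m².
T⁴ = P/(εσA) = 89.4/(0.66·5.67×10⁻⁸·0.8894) = 2.686×10⁹ K⁴.
T = (2.686×10⁹)^(1/4).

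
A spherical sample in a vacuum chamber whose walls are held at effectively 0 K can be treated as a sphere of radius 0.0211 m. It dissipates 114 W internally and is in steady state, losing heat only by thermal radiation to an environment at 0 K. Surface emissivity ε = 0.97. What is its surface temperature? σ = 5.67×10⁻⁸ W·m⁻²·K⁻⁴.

T ≈ 780 K

Steady state: internal power = radiated power, P = εσA T⁴.
Radiating area A = 4πr² = 0.005595 m².
T⁴ = P/(εσA) = 114/(0.97·5.67×10⁻⁸·0.005595) = 3.705×10¹¹ K⁴.
T = (3.705×10¹¹)^(1/4).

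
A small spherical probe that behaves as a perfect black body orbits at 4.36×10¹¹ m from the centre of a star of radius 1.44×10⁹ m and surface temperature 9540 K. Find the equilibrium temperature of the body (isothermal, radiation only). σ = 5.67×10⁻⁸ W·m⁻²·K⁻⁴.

The star's surface emits σT_*⁴; at distance d the flux is S = σT_*⁴(R_*/d)².
S = 5.67×10⁻⁸·(9540)⁴·(1.44×10⁹/4.36×10¹¹)² = 5123 W/m².
For an isothermal sphere T⁴ = (1−a)S/(4σ) = 2.259×10¹⁰ K⁴.

T ≈ 388 K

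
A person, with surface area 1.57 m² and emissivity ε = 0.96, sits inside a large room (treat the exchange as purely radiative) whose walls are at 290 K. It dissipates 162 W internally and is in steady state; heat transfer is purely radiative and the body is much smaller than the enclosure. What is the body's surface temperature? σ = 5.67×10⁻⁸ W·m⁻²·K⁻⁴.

T ≈ 308 K

For a small grey body in a large enclosure, net radiated power = εσA(T⁴ − T_w⁴).
Steady state: P = εσA(T⁴ − T_w⁴) with A = 1.57 m².
T⁴ = P/(εσA) + T_w⁴ = 162/(0.96·5.67×10⁻⁸·1.570) + (290)⁴
    = 1.896×10⁹ + 7.073×10⁹ = 8.968×10⁹ K⁴.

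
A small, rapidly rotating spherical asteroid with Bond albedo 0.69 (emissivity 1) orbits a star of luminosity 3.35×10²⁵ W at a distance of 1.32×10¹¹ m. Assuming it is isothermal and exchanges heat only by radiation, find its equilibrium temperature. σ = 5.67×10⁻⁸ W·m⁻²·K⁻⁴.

T ≈ 120 K

First find the stellar flux at distance d: S = L/(4πd²) = 3.35×10²⁵/(4π·(1.32×10¹¹)²) = 153.0 W/m².
For an isothermal sphere, absorbed (1−a)S·πr² = emitted σ·4πr²·T⁴, so T⁴ = (1−a)S/(4σ).
T⁴ = 0.310·153.0/(4·5.67×10⁻⁸) = 2.091×10⁸ K⁴.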